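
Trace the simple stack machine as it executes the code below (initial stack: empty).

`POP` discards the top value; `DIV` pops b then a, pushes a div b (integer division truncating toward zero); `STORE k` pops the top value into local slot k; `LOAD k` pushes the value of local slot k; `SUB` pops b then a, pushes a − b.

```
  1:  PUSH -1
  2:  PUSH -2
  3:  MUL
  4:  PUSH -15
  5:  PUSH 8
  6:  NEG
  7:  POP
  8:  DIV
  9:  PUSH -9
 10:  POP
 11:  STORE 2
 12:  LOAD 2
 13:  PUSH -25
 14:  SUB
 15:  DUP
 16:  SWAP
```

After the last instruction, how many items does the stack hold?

PUSH -1  : [-1]
PUSH -2  : [-1, -2]
MUL      : [2]
PUSH -15 : [2, -15]
PUSH 8   : [2, -15, 8]
NEG      : [2, -15, -8]
POP      : [2, -15]
DIV      : [0]
PUSH -9  : [0, -9]
POP      : [0]
STORE 2  : []
LOAD 2   : [0]
PUSH -25 : [0, -25]
SUB      : [25]
DUP      : [25, 25]
SWAP     : [25, 25]

2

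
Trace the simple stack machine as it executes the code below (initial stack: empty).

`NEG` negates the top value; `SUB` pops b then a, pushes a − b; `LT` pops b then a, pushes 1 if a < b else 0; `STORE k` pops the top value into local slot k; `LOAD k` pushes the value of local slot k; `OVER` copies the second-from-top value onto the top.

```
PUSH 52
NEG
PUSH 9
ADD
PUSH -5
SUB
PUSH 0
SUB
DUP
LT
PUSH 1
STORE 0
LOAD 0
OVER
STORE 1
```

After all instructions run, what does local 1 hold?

0

PUSH 52  [52]
NEG      [-52]
PUSH 9   [-52, 9]
ADD      [-43]
PUSH -5  [-43, -5]
SUB      [-38]
PUSH 0   [-38, 0]
SUB      [-38]
DUP      [-38, -38]
LT       [0]
PUSH 1   [0, 1]
STORE 0  [0]
LOAD 0   [0, 1]
OVER     [0, 1, 0]
STORE 1  [0, 1]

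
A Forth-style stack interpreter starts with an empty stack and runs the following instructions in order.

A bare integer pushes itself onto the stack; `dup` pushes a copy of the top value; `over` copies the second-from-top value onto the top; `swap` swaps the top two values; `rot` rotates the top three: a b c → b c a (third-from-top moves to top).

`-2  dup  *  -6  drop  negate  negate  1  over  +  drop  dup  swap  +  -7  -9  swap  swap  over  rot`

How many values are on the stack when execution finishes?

-2     : [-2]
dup    : [-2, -2]
*      : [4]
-6     : [4, -6]
drop   : [4]
negate : [-4]
negate : [4]
1      : [4, 1]
over   : [4, 1, 4]
+      : [4, 5]
drop   : [4]
dup    : [4, 4]
swap   : [4, 4]
+      : [8]
-7     : [8, -7]
-9     : [8, -7, -9]
swap   : [8, -9, -7]
swap   : [8, -7, -9]
over   : [8, -7, -9, -7]
rot    : [8, -9, -7, -7]

4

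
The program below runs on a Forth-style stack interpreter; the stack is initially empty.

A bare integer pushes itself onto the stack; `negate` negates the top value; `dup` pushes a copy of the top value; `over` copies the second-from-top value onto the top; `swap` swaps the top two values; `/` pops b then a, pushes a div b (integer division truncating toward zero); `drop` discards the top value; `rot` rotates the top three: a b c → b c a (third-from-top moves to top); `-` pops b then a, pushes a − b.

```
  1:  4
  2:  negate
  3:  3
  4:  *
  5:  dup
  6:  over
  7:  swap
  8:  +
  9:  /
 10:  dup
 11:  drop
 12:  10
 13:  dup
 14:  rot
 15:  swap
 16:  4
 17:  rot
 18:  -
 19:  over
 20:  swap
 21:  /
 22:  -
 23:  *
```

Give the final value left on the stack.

4      → [4]
negate → [-4]
3      → [-4, 3]
*      → [-12]
dup    → [-12, -12]
over   → [-12, -12, -12]
swap   → [-12, -12, -12]
+      → [-12, -24]
/      → [0]
dup    → [0, 0]
drop   → [0]
10     → [0, 10]
dup    → [0, 10, 10]
rot    → [10, 10, 0]
swap   → [10, 0, 10]
4      → [10, 0, 10, 4]
rot    → [10, 10, 4, 0]
-      → [10, 10, 4]
over   → [10, 10, 4, 10]
swap   → [10, 10, 10, 4]
/      → [10, 10, 2]
-      → [10, 8]
*      → [80]

80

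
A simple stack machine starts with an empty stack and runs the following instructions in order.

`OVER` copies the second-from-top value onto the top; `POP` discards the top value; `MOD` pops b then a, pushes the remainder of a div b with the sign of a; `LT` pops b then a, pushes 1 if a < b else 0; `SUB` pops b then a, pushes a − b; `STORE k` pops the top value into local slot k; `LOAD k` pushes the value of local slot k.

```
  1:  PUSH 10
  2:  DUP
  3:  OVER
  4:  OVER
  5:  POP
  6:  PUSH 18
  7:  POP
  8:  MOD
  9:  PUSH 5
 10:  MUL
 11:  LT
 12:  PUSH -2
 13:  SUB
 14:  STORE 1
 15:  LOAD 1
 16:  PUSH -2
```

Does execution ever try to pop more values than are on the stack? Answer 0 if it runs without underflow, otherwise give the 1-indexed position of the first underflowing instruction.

0

PUSH 10 -> 10
DUP     -> 10 10
OVER    -> 10 10 10
OVER    -> 10 10 10 10
POP     -> 10 10 10
PUSH 18 -> 10 10 10 18
POP     -> 10 10 10
MOD     -> 10 0
PUSH 5  -> 10 0 5
MUL     -> 10 0
LT      -> 0
PUSH -2 -> 0 -2
SUB     -> 2
STORE 1 -> (empty)
LOAD 1  -> 2
PUSH -2 -> 2 -2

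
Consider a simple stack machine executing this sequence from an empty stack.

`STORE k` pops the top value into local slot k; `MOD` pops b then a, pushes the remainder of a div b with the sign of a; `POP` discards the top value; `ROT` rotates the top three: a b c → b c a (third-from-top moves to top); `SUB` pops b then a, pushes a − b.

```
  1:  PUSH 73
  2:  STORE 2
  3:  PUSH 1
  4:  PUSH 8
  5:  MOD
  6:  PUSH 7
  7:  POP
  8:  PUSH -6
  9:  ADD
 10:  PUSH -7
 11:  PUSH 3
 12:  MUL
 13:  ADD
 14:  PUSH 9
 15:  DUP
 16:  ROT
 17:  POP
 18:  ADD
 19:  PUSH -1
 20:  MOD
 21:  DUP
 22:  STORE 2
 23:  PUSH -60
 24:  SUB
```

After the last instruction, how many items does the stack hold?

PUSH 73  : 73
STORE 2  : (empty)
PUSH 1   : 1
PUSH 8   : 1 8
MOD      : 1
PUSH 7   : 1 7
POP      : 1
PUSH -6  : 1 -6
ADD      : -5
PUSH -7  : -5 -7
PUSH 3   : -5 -7 3
MUL      : -5 -21
ADD      : -26
PUSH 9   : -26 9
DUP      : -26 9 9
ROT      : 9 9 -26
POP      : 9 9
ADD      : 18
PUSH -1  : 18 -1
MOD      : 0
DUP      : 0 0
STORE 2  : 0
PUSH -60 : 0 -60
SUB      : 60

1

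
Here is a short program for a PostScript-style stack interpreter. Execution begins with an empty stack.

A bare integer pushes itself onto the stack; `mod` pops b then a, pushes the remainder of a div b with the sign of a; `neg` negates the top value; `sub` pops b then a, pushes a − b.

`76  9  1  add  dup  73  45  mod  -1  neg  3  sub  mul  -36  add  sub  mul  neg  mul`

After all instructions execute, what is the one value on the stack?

76  -> 76
9   -> 76 9
1   -> 76 9 1
add -> 76 10
dup -> 76 10 10
73  -> 76 10 10 73
45  -> 76 10 10 73 45
mod -> 76 10 10 28
-1  -> 76 10 10 28 -1
neg -> 76 10 10 28 1
3   -> 76 10 10 28 1 3
sub -> 76 10 10 28 -2
mul -> 76 10 10 -56
-36 -> 76 10 10 -56 -36
add -> 76 10 10 -92
sub -> 76 10 102
mul -> 76 1020
neg -> 76 -1020
mul -> -77520

-77520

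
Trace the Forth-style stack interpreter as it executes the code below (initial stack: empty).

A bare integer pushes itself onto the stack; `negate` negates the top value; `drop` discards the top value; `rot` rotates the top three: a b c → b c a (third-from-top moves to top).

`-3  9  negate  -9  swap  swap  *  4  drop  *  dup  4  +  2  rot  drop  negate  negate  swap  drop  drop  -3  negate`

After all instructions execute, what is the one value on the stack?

3

-3     : -3
9      : -3 9
negate : -3 -9
-9     : -3 -9 -9
swap   : -3 -9 -9
swap   : -3 -9 -9
*      : -3 81
4      : -3 81 4
drop   : -3 81
*      : -243
dup    : -243 -243
4      : -243 -243 4
+      : -243 -239
2      : -243 -239 2
rot    : -239 2 -243
drop   : -239 2
negate : -239 -2
negate : -239 2
swap   : 2 -239
drop   : 2
drop   : (empty)
-3     : -3
negate : 3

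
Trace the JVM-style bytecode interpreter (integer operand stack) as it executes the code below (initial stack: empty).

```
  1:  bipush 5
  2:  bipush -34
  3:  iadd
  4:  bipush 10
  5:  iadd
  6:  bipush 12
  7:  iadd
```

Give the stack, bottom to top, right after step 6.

[-19, 12]

bipush 5    [5]
bipush -34  [5, -34]
iadd        [-29]
bipush 10   [-29, 10]
iadd        [-19]
bipush 12   [-19, 12]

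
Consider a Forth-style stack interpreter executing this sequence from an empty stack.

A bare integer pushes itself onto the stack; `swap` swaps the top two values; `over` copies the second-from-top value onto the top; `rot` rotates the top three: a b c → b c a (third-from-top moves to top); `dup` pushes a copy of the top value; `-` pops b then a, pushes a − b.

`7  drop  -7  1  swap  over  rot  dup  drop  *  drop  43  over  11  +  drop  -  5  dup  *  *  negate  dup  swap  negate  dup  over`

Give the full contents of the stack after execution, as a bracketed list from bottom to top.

7      : [7]
drop   : []
-7     : [-7]
1      : [-7, 1]
swap   : [1, -7]
over   : [1, -7, 1]
rot    : [-7, 1, 1]
dup    : [-7, 1, 1, 1]
drop   : [-7, 1, 1]
*      : [-7, 1]
drop   : [-7]
43     : [-7, 43]
over   : [-7, 43, -7]
11     : [-7, 43, -7, 11]
+      : [-7, 43, 4]
drop   : [-7, 43]
-      : [-50]
5      : [-50, 5]
dup    : [-50, 5, 5]
*      : [-50, 25]
*      : [-1250]
negate : [1250]
dup    : [1250, 1250]
swap   : [1250, 1250]
negate : [1250, -1250]
dup    : [1250, -1250, -1250]
over   : [1250, -1250, -1250, -1250]

[1250, -1250, -1250, -1250]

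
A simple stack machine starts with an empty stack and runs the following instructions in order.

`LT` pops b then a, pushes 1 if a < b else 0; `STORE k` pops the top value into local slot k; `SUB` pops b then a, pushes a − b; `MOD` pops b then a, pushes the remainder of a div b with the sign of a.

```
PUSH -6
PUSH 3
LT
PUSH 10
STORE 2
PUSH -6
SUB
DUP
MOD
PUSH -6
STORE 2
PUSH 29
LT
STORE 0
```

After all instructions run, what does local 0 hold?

PUSH -6 -> -6
PUSH 3  -> -6 3
LT      -> 1
PUSH 10 -> 1 10
STORE 2 -> 1
PUSH -6 -> 1 -6
SUB     -> 7
DUP     -> 7 7
MOD     -> 0
PUSH -6 -> 0 -6
STORE 2 -> 0
PUSH 29 -> 0 29
LT      -> 1
STORE 0 -> (empty)

1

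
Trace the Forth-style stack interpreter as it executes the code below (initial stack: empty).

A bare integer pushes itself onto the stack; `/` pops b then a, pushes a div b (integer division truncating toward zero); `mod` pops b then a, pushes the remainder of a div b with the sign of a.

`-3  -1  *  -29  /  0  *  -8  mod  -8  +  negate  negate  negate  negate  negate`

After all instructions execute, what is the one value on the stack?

8

-3      -3
-1      -3 -1
*       3
-29     3 -29
/       0
0       0 0
*       0
-8      0 -8
mod     0
-8      0 -8
+       -8
negate  8
negate  -8
negate  8
negate  -8
negate  8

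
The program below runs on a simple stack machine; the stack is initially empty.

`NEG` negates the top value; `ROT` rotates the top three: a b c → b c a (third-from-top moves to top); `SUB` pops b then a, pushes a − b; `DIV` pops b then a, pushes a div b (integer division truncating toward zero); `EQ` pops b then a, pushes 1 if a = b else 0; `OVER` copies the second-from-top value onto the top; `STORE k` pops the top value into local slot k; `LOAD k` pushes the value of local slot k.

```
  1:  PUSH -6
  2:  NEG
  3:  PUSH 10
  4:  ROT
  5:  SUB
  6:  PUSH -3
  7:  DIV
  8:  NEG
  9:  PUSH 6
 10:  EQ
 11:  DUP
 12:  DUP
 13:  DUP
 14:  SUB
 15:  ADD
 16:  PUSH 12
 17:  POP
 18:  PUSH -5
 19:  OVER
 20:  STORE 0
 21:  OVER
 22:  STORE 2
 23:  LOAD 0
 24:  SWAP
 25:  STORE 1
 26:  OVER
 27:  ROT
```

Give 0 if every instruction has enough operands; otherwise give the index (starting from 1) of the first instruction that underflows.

4

PUSH -6 → -6
NEG     → 6
PUSH 10 → 6 10
ROT  — needs 3 operands, stack has 2 → underflow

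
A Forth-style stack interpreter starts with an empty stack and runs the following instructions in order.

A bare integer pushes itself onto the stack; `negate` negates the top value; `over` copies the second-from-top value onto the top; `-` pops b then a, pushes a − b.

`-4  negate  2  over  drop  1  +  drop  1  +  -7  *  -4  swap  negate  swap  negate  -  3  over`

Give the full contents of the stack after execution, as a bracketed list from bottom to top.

-4      -4
negate  4
2       4 2
over    4 2 4
drop    4 2
1       4 2 1
+       4 3
drop    4
1       4 1
+       5
-7      5 -7
*       -35
-4      -35 -4
swap    -4 -35
negate  -4 35
swap    35 -4
negate  35 4
-       31
3       31 3
over    31 3 31

[31, 3, 31]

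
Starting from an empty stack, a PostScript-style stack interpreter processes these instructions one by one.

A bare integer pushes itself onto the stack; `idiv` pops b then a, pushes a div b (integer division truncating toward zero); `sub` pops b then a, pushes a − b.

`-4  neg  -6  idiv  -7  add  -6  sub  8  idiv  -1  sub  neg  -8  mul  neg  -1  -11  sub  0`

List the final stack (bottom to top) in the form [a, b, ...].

-4   : -4
neg  : 4
-6   : 4 -6
idiv : 0
-7   : 0 -7
add  : -7
-6   : -7 -6
sub  : -1
8    : -1 8
idiv : 0
-1   : 0 -1
sub  : 1
neg  : -1
-8   : -1 -8
mul  : 8
neg  : -8
-1   : -8 -1
-11  : -8 -1 -11
sub  : -8 10
0    : -8 10 0

[-8, 10, 0]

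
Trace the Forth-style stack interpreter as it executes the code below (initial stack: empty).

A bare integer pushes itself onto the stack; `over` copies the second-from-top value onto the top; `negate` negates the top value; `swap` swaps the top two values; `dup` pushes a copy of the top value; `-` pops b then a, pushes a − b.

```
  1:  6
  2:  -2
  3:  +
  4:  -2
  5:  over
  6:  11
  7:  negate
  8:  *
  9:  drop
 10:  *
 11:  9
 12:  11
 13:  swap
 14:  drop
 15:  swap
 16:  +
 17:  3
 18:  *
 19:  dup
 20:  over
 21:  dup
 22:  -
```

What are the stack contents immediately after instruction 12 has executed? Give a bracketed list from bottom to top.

[-8, 9, 11]

6       [6]
-2      [6, -2]
+       [4]
-2      [4, -2]
over    [4, -2, 4]
11      [4, -2, 4, 11]
negate  [4, -2, 4, -11]
*       [4, -2, -44]
drop    [4, -2]
*       [-8]
9       [-8, 9]
11      [-8, 9, 11]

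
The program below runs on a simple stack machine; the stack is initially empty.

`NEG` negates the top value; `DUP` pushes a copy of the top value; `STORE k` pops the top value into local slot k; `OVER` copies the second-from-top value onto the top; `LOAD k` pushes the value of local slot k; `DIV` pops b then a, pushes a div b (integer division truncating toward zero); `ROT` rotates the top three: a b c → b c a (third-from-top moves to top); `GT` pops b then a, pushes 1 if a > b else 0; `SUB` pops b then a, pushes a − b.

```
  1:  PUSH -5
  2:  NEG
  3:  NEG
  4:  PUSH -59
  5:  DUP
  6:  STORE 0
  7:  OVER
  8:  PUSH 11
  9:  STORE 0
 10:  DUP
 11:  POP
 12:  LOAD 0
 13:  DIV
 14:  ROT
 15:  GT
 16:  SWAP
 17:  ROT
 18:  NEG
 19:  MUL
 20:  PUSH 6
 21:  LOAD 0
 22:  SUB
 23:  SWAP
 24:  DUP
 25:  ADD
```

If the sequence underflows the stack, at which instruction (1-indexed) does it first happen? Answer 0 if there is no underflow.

PUSH -5  → [-5]
NEG      → [5]
NEG      → [-5]
PUSH -59 → [-5, -59]
DUP      → [-5, -59, -59]
STORE 0  → [-5, -59]
OVER     → [-5, -59, -5]
PUSH 11  → [-5, -59, -5, 11]
STORE 0  → [-5, -59, -5]
DUP      → [-5, -59, -5, -5]
POP      → [-5, -59, -5]
LOAD 0   → [-5, -59, -5, 11]
DIV      → [-5, -59, 0]
ROT      → [-59, 0, -5]
GT       → [-59, 1]
SWAP     → [1, -59]
ROT  — needs 3 operands, stack has 2 → underflow

17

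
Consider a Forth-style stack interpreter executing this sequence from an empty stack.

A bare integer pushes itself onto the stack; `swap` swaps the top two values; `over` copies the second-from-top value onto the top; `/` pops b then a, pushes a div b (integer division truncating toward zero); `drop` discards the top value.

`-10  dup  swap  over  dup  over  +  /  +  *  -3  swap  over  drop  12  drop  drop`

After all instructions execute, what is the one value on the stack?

-3

-10  : -10
dup  : -10 -10
swap : -10 -10
over : -10 -10 -10
dup  : -10 -10 -10 -10
over : -10 -10 -10 -10 -10
+    : -10 -10 -10 -20
/    : -10 -10 0
+    : -10 -10
*    : 100
-3   : 100 -3
swap : -3 100
over : -3 100 -3
drop : -3 100
12   : -3 100 12
drop : -3 100
drop : -3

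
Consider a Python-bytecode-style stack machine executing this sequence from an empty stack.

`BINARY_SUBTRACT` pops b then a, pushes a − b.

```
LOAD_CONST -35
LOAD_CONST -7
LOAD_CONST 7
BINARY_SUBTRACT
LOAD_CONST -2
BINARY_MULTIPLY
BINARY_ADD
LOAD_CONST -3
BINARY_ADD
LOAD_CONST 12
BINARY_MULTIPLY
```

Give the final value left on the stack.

-120

LOAD_CONST -35   [-35]
LOAD_CONST -7    [-35, -7]
LOAD_CONST 7     [-35, -7, 7]
BINARY_SUBTRACT  [-35, -14]
LOAD_CONST -2    [-35, -14, -2]
BINARY_MULTIPLY  [-35, 28]
BINARY_ADD       [-7]
LOAD_CONST -3    [-7, -3]
BINARY_ADD       [-10]
LOAD_CONST 12    [-10, 12]
BINARY_MULTIPLY  [-120]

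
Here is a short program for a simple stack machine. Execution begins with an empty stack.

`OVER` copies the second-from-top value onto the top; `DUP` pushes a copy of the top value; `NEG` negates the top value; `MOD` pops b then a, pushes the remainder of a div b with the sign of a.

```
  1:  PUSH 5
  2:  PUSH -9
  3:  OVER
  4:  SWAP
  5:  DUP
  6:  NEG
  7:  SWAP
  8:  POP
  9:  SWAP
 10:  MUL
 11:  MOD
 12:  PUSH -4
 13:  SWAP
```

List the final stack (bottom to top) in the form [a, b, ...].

[-4, 5]

PUSH 5  : [5]
PUSH -9 : [5, -9]
OVER    : [5, -9, 5]
SWAP    : [5, 5, -9]
DUP     : [5, 5, -9, -9]
NEG     : [5, 5, -9, 9]
SWAP    : [5, 5, 9, -9]
POP     : [5, 5, 9]
SWAP    : [5, 9, 5]
MUL     : [5, 45]
MOD     : [5]
PUSH -4 : [5, -4]
SWAP    : [-4, 5]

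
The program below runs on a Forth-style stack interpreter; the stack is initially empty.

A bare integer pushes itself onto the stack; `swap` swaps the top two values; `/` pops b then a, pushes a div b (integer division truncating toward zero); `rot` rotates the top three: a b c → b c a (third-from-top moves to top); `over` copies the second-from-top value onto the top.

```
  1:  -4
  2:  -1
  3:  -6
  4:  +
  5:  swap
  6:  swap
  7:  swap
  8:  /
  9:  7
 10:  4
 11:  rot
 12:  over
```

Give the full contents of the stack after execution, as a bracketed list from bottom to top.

-4   : [-4]
-1   : [-4, -1]
-6   : [-4, -1, -6]
+    : [-4, -7]
swap : [-7, -4]
swap : [-4, -7]
swap : [-7, -4]
/    : [1]
7    : [1, 7]
4    : [1, 7, 4]
rot  : [7, 4, 1]
over : [7, 4, 1, 4]

[7, 4, 1, 4]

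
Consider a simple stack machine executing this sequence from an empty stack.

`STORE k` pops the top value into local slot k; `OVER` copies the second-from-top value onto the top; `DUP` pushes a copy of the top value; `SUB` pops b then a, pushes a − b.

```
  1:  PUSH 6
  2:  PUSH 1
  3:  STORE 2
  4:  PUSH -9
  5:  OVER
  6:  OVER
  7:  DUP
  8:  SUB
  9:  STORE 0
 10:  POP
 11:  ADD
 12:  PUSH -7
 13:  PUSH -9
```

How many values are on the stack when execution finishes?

PUSH 6  -> [6]
PUSH 1  -> [6, 1]
STORE 2 -> [6]
PUSH -9 -> [6, -9]
OVER    -> [6, -9, 6]
OVER    -> [6, -9, 6, -9]
DUP     -> [6, -9, 6, -9, -9]
SUB     -> [6, -9, 6, 0]
STORE 0 -> [6, -9, 6]
POP     -> [6, -9]
ADD     -> [-3]
PUSH -7 -> [-3, -7]
PUSH -9 -> [-3, -7, -9]

3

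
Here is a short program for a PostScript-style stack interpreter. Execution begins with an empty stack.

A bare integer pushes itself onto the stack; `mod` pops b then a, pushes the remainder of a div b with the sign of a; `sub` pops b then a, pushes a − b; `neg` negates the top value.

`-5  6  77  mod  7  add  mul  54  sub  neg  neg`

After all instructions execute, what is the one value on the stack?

-5  : -5
6   : -5 6
77  : -5 6 77
mod : -5 6
7   : -5 6 7
add : -5 13
mul : -65
54  : -65 54
sub : -119
neg : 119
neg : -119

-119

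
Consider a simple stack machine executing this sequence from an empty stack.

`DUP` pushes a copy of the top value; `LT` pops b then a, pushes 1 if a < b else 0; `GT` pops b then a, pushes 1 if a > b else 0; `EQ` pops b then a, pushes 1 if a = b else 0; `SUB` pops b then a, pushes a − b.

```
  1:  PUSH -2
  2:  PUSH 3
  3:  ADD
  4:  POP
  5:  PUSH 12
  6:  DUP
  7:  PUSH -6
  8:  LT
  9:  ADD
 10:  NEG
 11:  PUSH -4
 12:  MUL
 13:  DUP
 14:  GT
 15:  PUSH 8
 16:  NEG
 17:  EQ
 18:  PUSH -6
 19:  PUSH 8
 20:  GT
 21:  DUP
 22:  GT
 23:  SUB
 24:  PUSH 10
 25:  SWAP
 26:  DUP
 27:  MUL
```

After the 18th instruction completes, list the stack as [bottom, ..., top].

[0, -6]

PUSH -2 : [-2]
PUSH 3  : [-2, 3]
ADD     : [1]
POP     : []
PUSH 12 : [12]
DUP     : [12, 12]
PUSH -6 : [12, 12, -6]
LT      : [12, 0]
ADD     : [12]
NEG     : [-12]
PUSH -4 : [-12, -4]
MUL     : [48]
DUP     : [48, 48]
GT      : [0]
PUSH 8  : [0, 8]
NEG     : [0, -8]
EQ      : [0]
PUSH -6 : [0, -6]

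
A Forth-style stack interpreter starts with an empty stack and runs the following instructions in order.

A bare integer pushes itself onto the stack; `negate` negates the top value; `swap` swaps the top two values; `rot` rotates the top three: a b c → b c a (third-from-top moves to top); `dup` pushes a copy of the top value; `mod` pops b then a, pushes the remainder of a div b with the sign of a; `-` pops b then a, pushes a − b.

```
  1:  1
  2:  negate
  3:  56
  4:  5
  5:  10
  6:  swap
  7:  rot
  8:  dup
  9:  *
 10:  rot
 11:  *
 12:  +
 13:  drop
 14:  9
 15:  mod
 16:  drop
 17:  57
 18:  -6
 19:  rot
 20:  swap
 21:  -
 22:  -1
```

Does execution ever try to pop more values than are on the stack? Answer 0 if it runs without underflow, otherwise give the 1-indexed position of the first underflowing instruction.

19

1      : [1]
negate : [-1]
56     : [-1, 56]
5      : [-1, 56, 5]
10     : [-1, 56, 5, 10]
swap   : [-1, 56, 10, 5]
rot    : [-1, 10, 5, 56]
dup    : [-1, 10, 5, 56, 56]
*      : [-1, 10, 5, 3136]
rot    : [-1, 5, 3136, 10]
*      : [-1, 5, 31360]
+      : [-1, 31365]
drop   : [-1]
9      : [-1, 9]
mod    : [-1]
drop   : []
57     : [57]
-6     : [57, -6]
rot  — needs 3 operands, stack has 2 → underflow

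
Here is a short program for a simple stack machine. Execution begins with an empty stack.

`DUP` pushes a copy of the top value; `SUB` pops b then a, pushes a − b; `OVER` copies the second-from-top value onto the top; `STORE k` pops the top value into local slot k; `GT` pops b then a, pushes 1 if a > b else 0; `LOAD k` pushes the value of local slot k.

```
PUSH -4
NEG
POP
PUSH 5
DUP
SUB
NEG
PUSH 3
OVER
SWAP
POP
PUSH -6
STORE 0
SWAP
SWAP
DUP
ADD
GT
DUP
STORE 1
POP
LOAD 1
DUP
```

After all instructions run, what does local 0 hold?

PUSH -4 → [-4]
NEG     → [4]
POP     → []
PUSH 5  → [5]
DUP     → [5, 5]
SUB     → [0]
NEG     → [0]
PUSH 3  → [0, 3]
OVER    → [0, 3, 0]
SWAP    → [0, 0, 3]
POP     → [0, 0]
PUSH -6 → [0, 0, -6]
STORE 0 → [0, 0]
SWAP    → [0, 0]
SWAP    → [0, 0]
DUP     → [0, 0, 0]
ADD     → [0, 0]
GT      → [0]
DUP     → [0, 0]
STORE 1 → [0]
POP     → []
LOAD 1  → [0]
DUP     → [0, 0]

-6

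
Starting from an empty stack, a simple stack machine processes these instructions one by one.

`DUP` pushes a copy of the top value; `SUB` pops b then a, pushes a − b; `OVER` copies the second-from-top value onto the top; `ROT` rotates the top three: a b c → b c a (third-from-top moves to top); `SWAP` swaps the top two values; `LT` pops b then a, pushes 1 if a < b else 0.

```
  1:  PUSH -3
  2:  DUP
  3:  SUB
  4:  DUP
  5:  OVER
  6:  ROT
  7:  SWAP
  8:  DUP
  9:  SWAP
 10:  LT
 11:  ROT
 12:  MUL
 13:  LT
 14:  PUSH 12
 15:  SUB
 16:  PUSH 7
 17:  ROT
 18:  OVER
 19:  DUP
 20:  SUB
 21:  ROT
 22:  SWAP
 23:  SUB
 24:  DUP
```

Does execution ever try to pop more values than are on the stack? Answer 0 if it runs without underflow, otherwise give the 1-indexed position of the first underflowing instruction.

PUSH -3 : [-3]
DUP     : [-3, -3]
SUB     : [0]
DUP     : [0, 0]
OVER    : [0, 0, 0]
ROT     : [0, 0, 0]
SWAP    : [0, 0, 0]
DUP     : [0, 0, 0, 0]
SWAP    : [0, 0, 0, 0]
LT      : [0, 0, 0]
ROT     : [0, 0, 0]
MUL     : [0, 0]
LT      : [0]
PUSH 12 : [0, 12]
SUB     : [-12]
PUSH 7  : [-12, 7]
ROT  — needs 3 operands, stack has 2 → underflow

17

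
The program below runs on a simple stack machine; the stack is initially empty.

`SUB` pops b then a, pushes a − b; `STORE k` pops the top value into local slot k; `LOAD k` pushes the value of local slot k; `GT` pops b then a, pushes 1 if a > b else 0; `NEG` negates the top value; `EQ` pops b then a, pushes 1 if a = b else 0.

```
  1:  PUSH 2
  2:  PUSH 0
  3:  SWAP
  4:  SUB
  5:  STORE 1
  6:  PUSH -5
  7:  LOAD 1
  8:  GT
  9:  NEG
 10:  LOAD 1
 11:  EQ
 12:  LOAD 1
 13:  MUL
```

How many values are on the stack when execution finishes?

1

PUSH 2  : 2
PUSH 0  : 2 0
SWAP    : 0 2
SUB     : -2
STORE 1 : (empty)
PUSH -5 : -5
LOAD 1  : -5 -2
GT      : 0
NEG     : 0
LOAD 1  : 0 -2
EQ      : 0
LOAD 1  : 0 -2
MUL     : 0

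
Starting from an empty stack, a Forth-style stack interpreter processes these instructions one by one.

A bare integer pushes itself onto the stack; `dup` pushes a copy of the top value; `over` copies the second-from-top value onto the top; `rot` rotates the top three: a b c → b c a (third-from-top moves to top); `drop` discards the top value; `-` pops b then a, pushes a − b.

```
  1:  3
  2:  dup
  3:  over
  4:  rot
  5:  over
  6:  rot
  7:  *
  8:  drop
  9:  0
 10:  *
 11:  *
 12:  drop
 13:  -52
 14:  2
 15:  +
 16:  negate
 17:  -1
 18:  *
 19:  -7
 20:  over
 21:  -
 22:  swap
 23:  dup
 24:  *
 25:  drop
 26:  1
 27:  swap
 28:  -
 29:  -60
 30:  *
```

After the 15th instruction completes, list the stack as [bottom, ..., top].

[-50]

3    → 3
dup  → 3 3
over → 3 3 3
rot  → 3 3 3
over → 3 3 3 3
rot  → 3 3 3 3
*    → 3 3 9
drop → 3 3
0    → 3 3 0
*    → 3 0
*    → 0
drop → (empty)
-52  → -52
2    → -52 2
+    → -50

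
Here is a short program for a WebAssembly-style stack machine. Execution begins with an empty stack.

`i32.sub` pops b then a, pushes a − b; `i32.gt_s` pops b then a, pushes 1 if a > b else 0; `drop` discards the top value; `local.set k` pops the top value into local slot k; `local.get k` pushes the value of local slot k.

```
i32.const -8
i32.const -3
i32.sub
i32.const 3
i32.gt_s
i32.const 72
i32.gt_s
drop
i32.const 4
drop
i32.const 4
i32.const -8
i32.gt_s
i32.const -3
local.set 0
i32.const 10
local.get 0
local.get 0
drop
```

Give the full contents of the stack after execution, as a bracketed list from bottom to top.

[1, 10, -3]

i32.const -8 : -8
i32.const -3 : -8 -3
i32.sub      : -5
i32.const 3  : -5 3
i32.gt_s     : 0
i32.const 72 : 0 72
i32.gt_s     : 0
drop         : (empty)
i32.const 4  : 4
drop         : (empty)
i32.const 4  : 4
i32.const -8 : 4 -8
i32.gt_s     : 1
i32.const -3 : 1 -3
local.set 0  : 1
i32.const 10 : 1 10
local.get 0  : 1 10 -3
local.get 0  : 1 10 -3 -3
drop         : 1 10 -3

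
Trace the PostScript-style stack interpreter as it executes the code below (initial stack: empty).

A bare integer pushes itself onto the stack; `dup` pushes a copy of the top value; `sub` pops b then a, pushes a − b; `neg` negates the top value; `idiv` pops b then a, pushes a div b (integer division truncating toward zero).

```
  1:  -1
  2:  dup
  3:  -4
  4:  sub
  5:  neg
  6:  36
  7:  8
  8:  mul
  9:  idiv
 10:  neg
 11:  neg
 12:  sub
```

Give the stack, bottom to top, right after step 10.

[-1, 0]

-1    -1
dup   -1 -1
-4    -1 -1 -4
sub   -1 3
neg   -1 -3
36    -1 -3 36
8     -1 -3 36 8
mul   -1 -3 288
idiv  -1 0
neg   -1 0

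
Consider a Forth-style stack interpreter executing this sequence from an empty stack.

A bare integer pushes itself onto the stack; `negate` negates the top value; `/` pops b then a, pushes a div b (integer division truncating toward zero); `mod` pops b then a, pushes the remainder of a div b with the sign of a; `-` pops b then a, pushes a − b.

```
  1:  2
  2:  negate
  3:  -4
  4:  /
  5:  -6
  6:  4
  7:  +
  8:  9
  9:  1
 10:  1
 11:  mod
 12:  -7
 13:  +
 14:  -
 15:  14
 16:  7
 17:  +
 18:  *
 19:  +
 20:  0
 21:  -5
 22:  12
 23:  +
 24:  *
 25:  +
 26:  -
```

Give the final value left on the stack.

2      -> 2
negate -> -2
-4     -> -2 -4
/      -> 0
-6     -> 0 -6
4      -> 0 -6 4
+      -> 0 -2
9      -> 0 -2 9
1      -> 0 -2 9 1
1      -> 0 -2 9 1 1
mod    -> 0 -2 9 0
-7     -> 0 -2 9 0 -7
+      -> 0 -2 9 -7
-      -> 0 -2 16
14     -> 0 -2 16 14
7      -> 0 -2 16 14 7
+      -> 0 -2 16 21
*      -> 0 -2 336
+      -> 0 334
0      -> 0 334 0
-5     -> 0 334 0 -5
12     -> 0 334 0 -5 12
+      -> 0 334 0 7
*      -> 0 334 0
+      -> 0 334
-      -> -334

-334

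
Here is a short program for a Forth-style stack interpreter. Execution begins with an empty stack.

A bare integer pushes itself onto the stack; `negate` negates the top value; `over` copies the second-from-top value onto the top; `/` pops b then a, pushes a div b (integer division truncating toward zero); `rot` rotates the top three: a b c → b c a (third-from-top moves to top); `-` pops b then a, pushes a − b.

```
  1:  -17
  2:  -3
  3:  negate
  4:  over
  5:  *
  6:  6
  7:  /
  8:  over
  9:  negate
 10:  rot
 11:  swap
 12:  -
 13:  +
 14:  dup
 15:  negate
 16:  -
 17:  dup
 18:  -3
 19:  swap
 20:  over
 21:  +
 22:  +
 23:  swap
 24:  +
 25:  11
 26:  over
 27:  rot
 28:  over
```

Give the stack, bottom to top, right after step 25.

[-174, 11]

-17     -17
-3      -17 -3
negate  -17 3
over    -17 3 -17
*       -17 -51
6       -17 -51 6
/       -17 -8
over    -17 -8 -17
negate  -17 -8 17
rot     -8 17 -17
swap    -8 -17 17
-       -8 -34
+       -42
dup     -42 -42
negate  -42 42
-       -84
dup     -84 -84
-3      -84 -84 -3
swap    -84 -3 -84
over    -84 -3 -84 -3
+       -84 -3 -87
+       -84 -90
swap    -90 -84
+       -174
11      -174 11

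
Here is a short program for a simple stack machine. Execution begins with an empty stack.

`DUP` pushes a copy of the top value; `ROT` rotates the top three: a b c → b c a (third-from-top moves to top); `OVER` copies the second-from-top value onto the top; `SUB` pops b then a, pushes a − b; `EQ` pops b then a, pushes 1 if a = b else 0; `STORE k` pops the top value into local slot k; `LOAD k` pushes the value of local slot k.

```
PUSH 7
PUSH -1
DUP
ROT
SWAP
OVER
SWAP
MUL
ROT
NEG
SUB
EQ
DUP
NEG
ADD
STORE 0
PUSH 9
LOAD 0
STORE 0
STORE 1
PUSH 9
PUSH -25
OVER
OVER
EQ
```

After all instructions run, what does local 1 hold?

PUSH 7   : [7]
PUSH -1  : [7, -1]
DUP      : [7, -1, -1]
ROT      : [-1, -1, 7]
SWAP     : [-1, 7, -1]
OVER     : [-1, 7, -1, 7]
SWAP     : [-1, 7, 7, -1]
MUL      : [-1, 7, -7]
ROT      : [7, -7, -1]
NEG      : [7, -7, 1]
SUB      : [7, -8]
EQ       : [0]
DUP      : [0, 0]
NEG      : [0, 0]
ADD      : [0]
STORE 0  : []
PUSH 9   : [9]
LOAD 0   : [9, 0]
STORE 0  : [9]
STORE 1  : []
PUSH 9   : [9]
PUSH -25 : [9, -25]
OVER     : [9, -25, 9]
OVER     : [9, -25, 9, -25]
EQ       : [9, -25, 0]

9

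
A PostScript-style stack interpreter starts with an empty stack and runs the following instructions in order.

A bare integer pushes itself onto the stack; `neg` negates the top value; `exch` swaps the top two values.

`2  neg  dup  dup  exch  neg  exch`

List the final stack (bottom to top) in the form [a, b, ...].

2     [2]
neg   [-2]
dup   [-2, -2]
dup   [-2, -2, -2]
exch  [-2, -2, -2]
neg   [-2, -2, 2]
exch  [-2, 2, -2]

[-2, 2, -2]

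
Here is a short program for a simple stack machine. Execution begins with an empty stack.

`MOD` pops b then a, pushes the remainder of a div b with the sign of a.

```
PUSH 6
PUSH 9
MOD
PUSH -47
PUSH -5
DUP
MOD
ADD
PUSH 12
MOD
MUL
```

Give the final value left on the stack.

-66

PUSH 6    6
PUSH 9    6 9
MOD       6
PUSH -47  6 -47
PUSH -5   6 -47 -5
DUP       6 -47 -5 -5
MOD       6 -47 0
ADD       6 -47
PUSH 12   6 -47 12
MOD       6 -11
MUL       -66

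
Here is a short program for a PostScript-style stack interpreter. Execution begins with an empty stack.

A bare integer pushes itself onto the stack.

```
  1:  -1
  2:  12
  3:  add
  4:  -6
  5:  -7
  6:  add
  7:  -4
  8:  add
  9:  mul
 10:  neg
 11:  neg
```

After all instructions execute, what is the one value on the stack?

-187

-1  : [-1]
12  : [-1, 12]
add : [11]
-6  : [11, -6]
-7  : [11, -6, -7]
add : [11, -13]
-4  : [11, -13, -4]
add : [11, -17]
mul : [-187]
neg : [187]
neg : [-187]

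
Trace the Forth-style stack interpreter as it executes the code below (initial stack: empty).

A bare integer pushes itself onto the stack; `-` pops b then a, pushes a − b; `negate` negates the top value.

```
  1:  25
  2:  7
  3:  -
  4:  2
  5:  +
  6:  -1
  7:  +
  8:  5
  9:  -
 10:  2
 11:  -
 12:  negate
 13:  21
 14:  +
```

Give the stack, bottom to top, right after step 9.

[14]

25 -> [25]
7  -> [25, 7]
-  -> [18]
2  -> [18, 2]
+  -> [20]
-1 -> [20, -1]
+  -> [19]
5  -> [19, 5]
-  -> [14]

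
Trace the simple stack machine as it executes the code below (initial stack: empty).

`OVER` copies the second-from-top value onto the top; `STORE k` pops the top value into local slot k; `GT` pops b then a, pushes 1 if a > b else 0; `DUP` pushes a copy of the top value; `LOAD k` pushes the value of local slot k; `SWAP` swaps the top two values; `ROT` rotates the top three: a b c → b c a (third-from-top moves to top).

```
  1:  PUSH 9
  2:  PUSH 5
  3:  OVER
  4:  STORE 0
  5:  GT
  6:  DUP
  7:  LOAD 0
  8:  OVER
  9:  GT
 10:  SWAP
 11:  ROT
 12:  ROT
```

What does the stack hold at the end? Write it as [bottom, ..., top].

[1, 1, 1]

PUSH 9   [9]
PUSH 5   [9, 5]
OVER     [9, 5, 9]
STORE 0  [9, 5]
GT       [1]
DUP      [1, 1]
LOAD 0   [1, 1, 9]
OVER     [1, 1, 9, 1]
GT       [1, 1, 1]
SWAP     [1, 1, 1]
ROT      [1, 1, 1]
ROT      [1, 1, 1]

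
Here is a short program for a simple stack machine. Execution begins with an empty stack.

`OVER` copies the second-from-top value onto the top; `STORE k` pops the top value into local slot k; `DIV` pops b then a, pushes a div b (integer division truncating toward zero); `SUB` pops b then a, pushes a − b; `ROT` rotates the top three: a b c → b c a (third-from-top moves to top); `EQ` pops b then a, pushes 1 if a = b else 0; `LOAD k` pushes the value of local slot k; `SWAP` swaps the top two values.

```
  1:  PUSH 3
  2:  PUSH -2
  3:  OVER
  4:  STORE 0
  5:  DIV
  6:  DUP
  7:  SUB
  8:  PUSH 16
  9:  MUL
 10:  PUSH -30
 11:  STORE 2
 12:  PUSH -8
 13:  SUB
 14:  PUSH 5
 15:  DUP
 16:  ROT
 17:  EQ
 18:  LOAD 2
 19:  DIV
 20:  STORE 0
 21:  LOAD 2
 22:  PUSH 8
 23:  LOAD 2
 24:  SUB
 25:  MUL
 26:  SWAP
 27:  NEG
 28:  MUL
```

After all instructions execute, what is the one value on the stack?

5700

PUSH 3   → 3
PUSH -2  → 3 -2
OVER     → 3 -2 3
STORE 0  → 3 -2
DIV      → -1
DUP      → -1 -1
SUB      → 0
PUSH 16  → 0 16
MUL      → 0
PUSH -30 → 0 -30
STORE 2  → 0
PUSH -8  → 0 -8
SUB      → 8
PUSH 5   → 8 5
DUP      → 8 5 5
ROT      → 5 5 8
EQ       → 5 0
LOAD 2   → 5 0 -30
DIV      → 5 0
STORE 0  → 5
LOAD 2   → 5 -30
PUSH 8   → 5 -30 8
LOAD 2   → 5 -30 8 -30
SUB      → 5 -30 38
MUL      → 5 -1140
SWAP     → -1140 5
NEG      → -1140 -5
MUL      → 5700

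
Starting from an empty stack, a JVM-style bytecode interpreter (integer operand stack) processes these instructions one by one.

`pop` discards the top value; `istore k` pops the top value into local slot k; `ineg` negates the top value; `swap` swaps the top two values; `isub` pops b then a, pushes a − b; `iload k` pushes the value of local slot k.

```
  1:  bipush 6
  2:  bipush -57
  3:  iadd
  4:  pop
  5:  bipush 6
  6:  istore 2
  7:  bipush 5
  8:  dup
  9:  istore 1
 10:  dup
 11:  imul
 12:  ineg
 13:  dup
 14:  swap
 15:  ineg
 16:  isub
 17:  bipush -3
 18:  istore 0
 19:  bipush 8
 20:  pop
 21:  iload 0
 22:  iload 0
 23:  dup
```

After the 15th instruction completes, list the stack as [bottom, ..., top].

bipush 6   : 6
bipush -57 : 6 -57
iadd       : -51
pop        : (empty)
bipush 6   : 6
istore 2   : (empty)
bipush 5   : 5
dup        : 5 5
istore 1   : 5
dup        : 5 5
imul       : 25
ineg       : -25
dup        : -25 -25
swap       : -25 -25
ineg       : -25 25

[-25, 25]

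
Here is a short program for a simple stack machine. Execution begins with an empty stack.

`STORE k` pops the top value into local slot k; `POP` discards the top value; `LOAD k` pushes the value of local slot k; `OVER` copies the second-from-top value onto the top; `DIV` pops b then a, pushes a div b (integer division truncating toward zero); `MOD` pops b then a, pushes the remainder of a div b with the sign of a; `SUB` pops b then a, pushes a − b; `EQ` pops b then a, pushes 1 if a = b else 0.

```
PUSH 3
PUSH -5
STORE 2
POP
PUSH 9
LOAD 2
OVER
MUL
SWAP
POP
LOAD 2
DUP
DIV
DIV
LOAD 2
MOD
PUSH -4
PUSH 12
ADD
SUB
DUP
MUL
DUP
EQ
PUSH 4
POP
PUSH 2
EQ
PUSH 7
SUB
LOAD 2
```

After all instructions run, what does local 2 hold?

PUSH 3  : [3]
PUSH -5 : [3, -5]
STORE 2 : [3]
POP     : []
PUSH 9  : [9]
LOAD 2  : [9, -5]
OVER    : [9, -5, 9]
MUL     : [9, -45]
SWAP    : [-45, 9]
POP     : [-45]
LOAD 2  : [-45, -5]
DUP     : [-45, -5, -5]
DIV     : [-45, 1]
DIV     : [-45]
LOAD 2  : [-45, -5]
MOD     : [0]
PUSH -4 : [0, -4]
PUSH 12 : [0, -4, 12]
ADD     : [0, 8]
SUB     : [-8]
DUP     : [-8, -8]
MUL     : [64]
DUP     : [64, 64]
EQ      : [1]
PUSH 4  : [1, 4]
POP     : [1]
PUSH 2  : [1, 2]
EQ      : [0]
PUSH 7  : [0, 7]
SUB     : [-7]
LOAD 2  : [-7, -5]

-5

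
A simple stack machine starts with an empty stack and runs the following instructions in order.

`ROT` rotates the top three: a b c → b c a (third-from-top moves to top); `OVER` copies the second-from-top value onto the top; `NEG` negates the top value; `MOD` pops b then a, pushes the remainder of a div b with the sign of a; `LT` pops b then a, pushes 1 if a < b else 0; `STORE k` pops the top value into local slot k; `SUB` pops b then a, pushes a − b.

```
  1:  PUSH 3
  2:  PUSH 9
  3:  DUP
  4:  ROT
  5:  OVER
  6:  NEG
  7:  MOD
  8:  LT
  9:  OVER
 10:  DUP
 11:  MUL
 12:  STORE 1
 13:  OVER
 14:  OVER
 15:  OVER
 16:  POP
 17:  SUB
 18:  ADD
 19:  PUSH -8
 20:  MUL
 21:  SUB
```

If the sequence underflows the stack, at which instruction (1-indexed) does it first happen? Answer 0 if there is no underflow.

0

PUSH 3  → [3]
PUSH 9  → [3, 9]
DUP     → [3, 9, 9]
ROT     → [9, 9, 3]
OVER    → [9, 9, 3, 9]
NEG     → [9, 9, 3, -9]
MOD     → [9, 9, 3]
LT      → [9, 0]
OVER    → [9, 0, 9]
DUP     → [9, 0, 9, 9]
MUL     → [9, 0, 81]
STORE 1 → [9, 0]
OVER    → [9, 0, 9]
OVER    → [9, 0, 9, 0]
OVER    → [9, 0, 9, 0, 9]
POP     → [9, 0, 9, 0]
SUB     → [9, 0, 9]
ADD     → [9, 9]
PUSH -8 → [9, 9, -8]
MUL     → [9, -72]
SUB     → [81]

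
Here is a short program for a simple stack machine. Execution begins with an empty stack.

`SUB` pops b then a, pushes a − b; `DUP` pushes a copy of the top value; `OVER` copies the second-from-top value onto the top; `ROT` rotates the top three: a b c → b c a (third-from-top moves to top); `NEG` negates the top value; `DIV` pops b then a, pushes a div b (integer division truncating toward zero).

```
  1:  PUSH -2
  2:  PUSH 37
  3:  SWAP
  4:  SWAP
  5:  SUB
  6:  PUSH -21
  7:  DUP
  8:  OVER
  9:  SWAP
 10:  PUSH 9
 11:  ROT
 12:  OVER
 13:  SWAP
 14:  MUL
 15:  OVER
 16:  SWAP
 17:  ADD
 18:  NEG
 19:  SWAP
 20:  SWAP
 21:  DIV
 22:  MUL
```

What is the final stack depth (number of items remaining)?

3

PUSH -2  -> [-2]
PUSH 37  -> [-2, 37]
SWAP     -> [37, -2]
SWAP     -> [-2, 37]
SUB      -> [-39]
PUSH -21 -> [-39, -21]
DUP      -> [-39, -21, -21]
OVER     -> [-39, -21, -21, -21]
SWAP     -> [-39, -21, -21, -21]
PUSH 9   -> [-39, -21, -21, -21, 9]
ROT      -> [-39, -21, -21, 9, -21]
OVER     -> [-39, -21, -21, 9, -21, 9]
SWAP     -> [-39, -21, -21, 9, 9, -21]
MUL      -> [-39, -21, -21, 9, -189]
OVER     -> [-39, -21, -21, 9, -189, 9]
SWAP     -> [-39, -21, -21, 9, 9, -189]
ADD      -> [-39, -21, -21, 9, -180]
NEG      -> [-39, -21, -21, 9, 180]
SWAP     -> [-39, -21, -21, 180, 9]
SWAP     -> [-39, -21, -21, 9, 180]
DIV      -> [-39, -21, -21, 0]
MUL      -> [-39, -21, 0]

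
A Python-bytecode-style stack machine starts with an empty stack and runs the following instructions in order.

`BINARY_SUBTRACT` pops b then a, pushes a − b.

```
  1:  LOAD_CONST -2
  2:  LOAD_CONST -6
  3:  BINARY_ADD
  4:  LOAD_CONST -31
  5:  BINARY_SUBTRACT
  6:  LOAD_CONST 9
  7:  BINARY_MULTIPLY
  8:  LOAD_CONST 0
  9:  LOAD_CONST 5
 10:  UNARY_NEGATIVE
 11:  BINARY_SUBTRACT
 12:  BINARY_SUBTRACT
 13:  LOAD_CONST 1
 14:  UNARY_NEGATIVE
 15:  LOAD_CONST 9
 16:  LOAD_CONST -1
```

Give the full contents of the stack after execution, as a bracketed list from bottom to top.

LOAD_CONST -2   → -2
LOAD_CONST -6   → -2 -6
BINARY_ADD      → -8
LOAD_CONST -31  → -8 -31
BINARY_SUBTRACT → 23
LOAD_CONST 9    → 23 9
BINARY_MULTIPLY → 207
LOAD_CONST 0    → 207 0
LOAD_CONST 5    → 207 0 5
UNARY_NEGATIVE  → 207 0 -5
BINARY_SUBTRACT → 207 5
BINARY_SUBTRACT → 202
LOAD_CONST 1    → 202 1
UNARY_NEGATIVE  → 202 -1
LOAD_CONST 9    → 202 -1 9
LOAD_CONST -1   → 202 -1 9 -1

[202, -1, 9, -1]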